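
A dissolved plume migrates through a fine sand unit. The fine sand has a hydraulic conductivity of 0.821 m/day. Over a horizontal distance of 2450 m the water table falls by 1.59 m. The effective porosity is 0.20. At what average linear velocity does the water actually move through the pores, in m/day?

Hydraulic gradient i = Δh / L = 1.59 / 2450 = 0.0006490.
Darcy flux q = K · i = 0.8210 × 0.0006490 = 0.0005328 m/day.
Seepage velocity v = q / n_e = 0.0005328 / 0.20 = 0.002664 m/day.

0.00266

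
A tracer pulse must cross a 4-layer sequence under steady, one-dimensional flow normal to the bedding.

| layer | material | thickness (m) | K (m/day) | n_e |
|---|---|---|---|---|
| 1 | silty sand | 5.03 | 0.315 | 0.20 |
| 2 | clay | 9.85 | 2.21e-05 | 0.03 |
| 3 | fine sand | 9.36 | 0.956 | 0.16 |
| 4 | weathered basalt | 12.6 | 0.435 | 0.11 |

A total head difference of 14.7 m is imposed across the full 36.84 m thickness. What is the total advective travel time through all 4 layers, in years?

With flow normal to the layers, continuity requires the same specific discharge q through every layer.
Σ(b_i/K_i) = 5.03/0.315 + 9.85/2.21e-05 + 9.36/0.956 + 12.6/0.435 = 4.458e+05 d.
q = Δh / Σ(b_i/K_i) = 14.7 / 4.458e+05 = 3.298e-05 m/day.
In each layer the seepage velocity is v_i = q/n_i, so the layer transit time is t_i = b_i·n_i / q:
  layer 1 (silty sand): t_1 = 5.03 × 0.20 / 3.298e-05 = 30505 d
  layer 2 (clay): t_2 = 9.85 × 0.03 / 3.298e-05 = 8961 d
  layer 3 (fine sand): t_3 = 9.36 × 0.16 / 3.298e-05 = 45413 d
  layer 4 (weathered basalt): t_4 = 12.6 × 0.11 / 3.298e-05 = 42028 d
Total t = Σ t_i = 1.269e+05 days = 347.5 years.

347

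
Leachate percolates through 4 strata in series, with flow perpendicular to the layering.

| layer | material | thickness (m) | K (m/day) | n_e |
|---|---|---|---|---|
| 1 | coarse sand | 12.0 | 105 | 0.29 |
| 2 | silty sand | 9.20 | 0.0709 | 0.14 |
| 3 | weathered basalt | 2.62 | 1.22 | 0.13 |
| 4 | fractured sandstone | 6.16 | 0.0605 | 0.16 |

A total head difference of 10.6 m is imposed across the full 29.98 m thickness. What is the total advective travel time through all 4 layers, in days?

With flow normal to the layers, continuity requires the same specific discharge q through every layer.
Σ(b_i/K_i) = 12.0/105 + 9.20/0.0709 + 2.62/1.22 + 6.16/0.0605 = 233.8 d.
q = Δh / Σ(b_i/K_i) = 10.6 / 233.8 = 0.04533 m/day.
In each layer the seepage velocity is v_i = q/n_i, so the layer transit time is t_i = b_i·n_i / q:
  layer 1 (coarse sand): t_1 = 12.0 × 0.29 / 0.04533 = 76.77 d
  layer 2 (silty sand): t_2 = 9.20 × 0.14 / 0.04533 = 28.41 d
  layer 3 (weathered basalt): t_3 = 2.62 × 0.13 / 0.04533 = 7.514 d
  layer 4 (fractured sandstone): t_4 = 6.16 × 0.16 / 0.04533 = 21.74 d
Total t = Σ t_i = 134.4 days.

134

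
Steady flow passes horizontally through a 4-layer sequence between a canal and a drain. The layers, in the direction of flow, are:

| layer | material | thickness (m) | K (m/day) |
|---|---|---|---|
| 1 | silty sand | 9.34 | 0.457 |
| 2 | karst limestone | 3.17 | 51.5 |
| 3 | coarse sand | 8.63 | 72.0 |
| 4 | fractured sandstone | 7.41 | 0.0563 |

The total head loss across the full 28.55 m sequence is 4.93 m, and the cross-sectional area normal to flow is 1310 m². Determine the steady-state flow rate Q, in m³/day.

Flow is perpendicular to layering, so the layers act in series and the equivalent K is the thickness-weighted harmonic mean.
Total thickness L = 9.34 + 3.17 + 8.63 + 7.41 = 28.55 m.
Σ(b_i/K_i) = 9.34/0.457 + 3.17/51.5 + 8.63/72.0 + 7.41/0.0563 = 152.2 d.
K_eq = L / Σ(b_i/K_i) = 28.55 / 152.2 = 0.1875 m/day.
Q = K_eq · A · (Δh/L) = 0.1875 × 1310 × (4.93/28.55) = 42.42 m³/day.

42.4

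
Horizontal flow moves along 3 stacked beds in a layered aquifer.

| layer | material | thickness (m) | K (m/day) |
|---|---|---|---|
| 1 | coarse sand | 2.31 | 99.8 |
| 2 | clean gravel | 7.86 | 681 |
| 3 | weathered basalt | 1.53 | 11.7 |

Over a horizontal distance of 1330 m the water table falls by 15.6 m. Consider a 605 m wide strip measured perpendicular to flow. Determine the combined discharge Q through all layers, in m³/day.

39700

Flow is parallel to layering, so each bed carries its own Darcy discharge and the transmissivities add.
Σ(K_i·b_i) = 99.8×2.31 + 681×7.86 + 11.7×1.53 = 5601 m²/day.
Hydraulic gradient i = Δh / L = 15.6 / 1330 = 0.01173.
Q = Σ(K_i·b_i) · W · i = 5601 × 605 × 0.01173 = 39747 m³/day.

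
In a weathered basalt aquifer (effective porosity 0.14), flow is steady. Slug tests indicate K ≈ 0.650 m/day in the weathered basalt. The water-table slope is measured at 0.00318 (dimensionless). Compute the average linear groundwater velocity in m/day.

Hydraulic gradient i = 0.00318.
Darcy flux q = K · i = 0.6500 × 0.003180 = 0.002067 m/day.
Seepage velocity v = q / n_e = 0.002067 / 0.14 = 0.01476 m/day.

0.0148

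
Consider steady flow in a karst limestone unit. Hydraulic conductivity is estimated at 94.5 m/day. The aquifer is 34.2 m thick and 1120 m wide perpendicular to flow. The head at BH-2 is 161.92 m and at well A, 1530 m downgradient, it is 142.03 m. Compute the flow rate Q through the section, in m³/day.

Cross-sectional area A = 1120 × 34.2 = 38304 m².
Hydraulic gradient i = (161.92 − 142.03) / 1530 = 19.89 / 1530 = 0.01300.
Darcy's law: Q = K · A · i = 94.50 × 38304 × 0.01300 = 47056 m³/day.

47100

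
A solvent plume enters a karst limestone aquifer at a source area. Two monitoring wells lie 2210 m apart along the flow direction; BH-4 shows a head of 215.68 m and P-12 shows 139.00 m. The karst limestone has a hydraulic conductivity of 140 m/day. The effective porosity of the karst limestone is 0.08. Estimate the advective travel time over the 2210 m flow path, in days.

Hydraulic gradient i = (215.68 − 139.00) / 2210 = 76.68 / 2210 = 0.03470.
Darcy flux q = K · i = 140.0 × 0.03470 = 4.858 m/day.
Seepage velocity v = q / n_e = 4.858 / 0.08 = 60.72 m/day.
Travel time t = L / v = 2210 / 60.72 = 36.40 days.

36.4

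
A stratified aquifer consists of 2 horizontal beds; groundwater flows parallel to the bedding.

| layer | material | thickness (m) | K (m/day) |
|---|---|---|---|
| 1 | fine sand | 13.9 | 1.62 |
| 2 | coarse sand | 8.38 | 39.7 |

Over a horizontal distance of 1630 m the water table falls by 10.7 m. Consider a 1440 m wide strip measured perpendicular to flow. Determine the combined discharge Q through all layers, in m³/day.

3360

Flow is parallel to layering, so each bed carries its own Darcy discharge and the transmissivities add.
Σ(K_i·b_i) = 1.62×13.9 + 39.7×8.38 = 355.2 m²/day.
Hydraulic gradient i = Δh / L = 10.7 / 1630 = 0.006564.
Q = Σ(K_i·b_i) · W · i = 355.2 × 1440 × 0.006564 = 3358 m³/day.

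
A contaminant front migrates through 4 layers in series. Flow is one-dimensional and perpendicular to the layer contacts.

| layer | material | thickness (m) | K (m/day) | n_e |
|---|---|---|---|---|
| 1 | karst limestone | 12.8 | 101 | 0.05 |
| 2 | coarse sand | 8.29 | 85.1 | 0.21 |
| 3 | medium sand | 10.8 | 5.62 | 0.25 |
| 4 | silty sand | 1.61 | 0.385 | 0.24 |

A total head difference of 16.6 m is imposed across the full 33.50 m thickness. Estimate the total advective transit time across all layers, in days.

2.08

With flow normal to the layers, continuity requires the same specific discharge q through every layer.
Σ(b_i/K_i) = 12.8/101 + 8.29/85.1 + 10.8/5.62 + 1.61/0.385 = 6.328 d.
q = Δh / Σ(b_i/K_i) = 16.6 / 6.328 = 2.623 m/day.
In each layer the seepage velocity is v_i = q/n_i, so the layer transit time is t_i = b_i·n_i / q:
  layer 1 (karst limestone): t_1 = 12.8 × 0.05 / 2.623 = 0.2440 d
  layer 2 (coarse sand): t_2 = 8.29 × 0.21 / 2.623 = 0.6636 d
  layer 3 (medium sand): t_3 = 10.8 × 0.25 / 2.623 = 1.029 d
  layer 4 (silty sand): t_4 = 1.61 × 0.24 / 2.623 = 0.1473 d
Total t = Σ t_i = 2.084 days.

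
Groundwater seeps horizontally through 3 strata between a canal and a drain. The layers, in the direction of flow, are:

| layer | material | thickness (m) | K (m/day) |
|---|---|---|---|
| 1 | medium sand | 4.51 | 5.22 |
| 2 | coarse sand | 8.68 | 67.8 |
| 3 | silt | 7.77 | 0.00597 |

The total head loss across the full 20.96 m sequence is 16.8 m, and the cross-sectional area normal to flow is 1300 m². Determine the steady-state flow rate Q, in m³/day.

16.8

Flow is perpendicular to layering, so the layers act in series and the equivalent K is the thickness-weighted harmonic mean.
Total thickness L = 4.51 + 8.68 + 7.77 = 20.96 m.
Σ(b_i/K_i) = 4.51/5.22 + 8.68/67.8 + 7.77/0.00597 = 1302 d.
K_eq = L / Σ(b_i/K_i) = 20.96 / 1302 = 0.01609 m/day.
Q = K_eq · A · (Δh/L) = 0.01609 × 1300 × (16.8/20.96) = 16.77 m³/day.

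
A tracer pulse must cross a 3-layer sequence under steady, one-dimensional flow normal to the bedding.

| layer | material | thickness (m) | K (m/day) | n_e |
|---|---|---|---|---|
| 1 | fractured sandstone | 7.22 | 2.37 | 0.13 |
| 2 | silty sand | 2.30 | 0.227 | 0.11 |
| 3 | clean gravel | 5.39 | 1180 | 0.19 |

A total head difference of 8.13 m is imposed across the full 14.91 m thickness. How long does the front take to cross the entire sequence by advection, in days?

3.59

With flow normal to the layers, continuity requires the same specific discharge q through every layer.
Σ(b_i/K_i) = 7.22/2.37 + 2.30/0.227 + 5.39/1180 = 13.18 d.
q = Δh / Σ(b_i/K_i) = 8.13 / 13.18 = 0.6167 m/day.
In each layer the seepage velocity is v_i = q/n_i, so the layer transit time is t_i = b_i·n_i / q:
  layer 1 (fractured sandstone): t_1 = 7.22 × 0.13 / 0.6167 = 1.522 d
  layer 2 (silty sand): t_2 = 2.30 × 0.11 / 0.6167 = 0.4103 d
  layer 3 (clean gravel): t_3 = 5.39 × 0.19 / 0.6167 = 1.661 d
Total t = Σ t_i = 3.593 days.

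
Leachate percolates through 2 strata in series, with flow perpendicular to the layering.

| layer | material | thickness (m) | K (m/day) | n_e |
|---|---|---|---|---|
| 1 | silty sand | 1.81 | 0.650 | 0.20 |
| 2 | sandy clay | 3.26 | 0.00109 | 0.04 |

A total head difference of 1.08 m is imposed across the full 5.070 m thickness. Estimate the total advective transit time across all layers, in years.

3.74

With flow normal to the layers, continuity requires the same specific discharge q through every layer.
Σ(b_i/K_i) = 1.81/0.650 + 3.26/0.00109 = 2994 d.
q = Δh / Σ(b_i/K_i) = 1.08 / 2994 = 0.0003608 m/day.
In each layer the seepage velocity is v_i = q/n_i, so the layer transit time is t_i = b_i·n_i / q:
  layer 1 (silty sand): t_1 = 1.81 × 0.20 / 0.0003608 = 1003 d
  layer 2 (sandy clay): t_2 = 3.26 × 0.04 / 0.0003608 = 361.5 d
Total t = Σ t_i = 1365 days = 3.737 years.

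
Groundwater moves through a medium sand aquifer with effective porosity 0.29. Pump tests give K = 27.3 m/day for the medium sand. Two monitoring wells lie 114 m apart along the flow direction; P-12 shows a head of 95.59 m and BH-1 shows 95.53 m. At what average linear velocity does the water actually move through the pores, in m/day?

Hydraulic gradient i = (95.59 − 95.53) / 114 = 0.06 / 114 = 0.0005263.
Darcy flux q = K · i = 27.30 × 0.0005263 = 0.01437 m/day.
Seepage velocity v = q / n_e = 0.01437 / 0.29 = 0.04955 m/day.

0.0495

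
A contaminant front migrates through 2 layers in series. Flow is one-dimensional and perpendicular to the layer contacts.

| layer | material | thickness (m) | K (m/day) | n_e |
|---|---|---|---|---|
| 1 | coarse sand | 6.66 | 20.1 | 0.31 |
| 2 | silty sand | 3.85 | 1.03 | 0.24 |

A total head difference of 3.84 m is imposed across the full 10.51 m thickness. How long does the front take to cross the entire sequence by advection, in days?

3.17

With flow normal to the layers, continuity requires the same specific discharge q through every layer.
Σ(b_i/K_i) = 6.66/20.1 + 3.85/1.03 = 4.069 d.
q = Δh / Σ(b_i/K_i) = 3.84 / 4.069 = 0.9437 m/day.
In each layer the seepage velocity is v_i = q/n_i, so the layer transit time is t_i = b_i·n_i / q:
  layer 1 (coarse sand): t_1 = 6.66 × 0.31 / 0.9437 = 2.188 d
  layer 2 (silty sand): t_2 = 3.85 × 0.24 / 0.9437 = 0.9792 d
Total t = Σ t_i = 3.167 days.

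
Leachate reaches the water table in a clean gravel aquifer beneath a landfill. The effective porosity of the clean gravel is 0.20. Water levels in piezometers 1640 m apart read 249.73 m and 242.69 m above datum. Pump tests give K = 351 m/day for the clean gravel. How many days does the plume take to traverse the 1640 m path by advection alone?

218

Hydraulic gradient i = (249.73 − 242.69) / 1640 = 7.04 / 1640 = 0.004293.
Darcy flux q = K · i = 351.0 × 0.004293 = 1.507 m/day.
Seepage velocity v = q / n_e = 1.507 / 0.20 = 7.534 m/day.
Travel time t = L / v = 1640 / 7.534 = 217.7 days.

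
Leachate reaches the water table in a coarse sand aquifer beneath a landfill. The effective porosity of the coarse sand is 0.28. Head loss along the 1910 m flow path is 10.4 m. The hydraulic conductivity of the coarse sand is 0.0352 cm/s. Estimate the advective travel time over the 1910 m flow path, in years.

Convert K: 0.0352 cm/s × 864 = 30.41 m/day.
Hydraulic gradient i = Δh / L = 10.4 / 1910 = 0.005445.
Darcy flux q = K · i = 30.41 × 0.005445 = 0.1656 m/day.
Seepage velocity v = q / n_e = 0.1656 / 0.28 = 0.5914 m/day.
Travel time t = L / v = 1910 / 0.5914 = 3229 days = 8.842 years.

8.84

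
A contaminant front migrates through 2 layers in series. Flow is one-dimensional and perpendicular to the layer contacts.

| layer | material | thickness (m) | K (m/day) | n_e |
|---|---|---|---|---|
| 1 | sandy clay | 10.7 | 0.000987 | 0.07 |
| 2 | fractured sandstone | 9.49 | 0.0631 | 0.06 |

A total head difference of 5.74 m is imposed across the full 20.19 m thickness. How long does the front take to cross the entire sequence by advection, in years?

6.91

With flow normal to the layers, continuity requires the same specific discharge q through every layer.
Σ(b_i/K_i) = 10.7/0.000987 + 9.49/0.0631 = 10991 d.
q = Δh / Σ(b_i/K_i) = 5.74 / 10991 = 0.0005222 m/day.
In each layer the seepage velocity is v_i = q/n_i, so the layer transit time is t_i = b_i·n_i / q:
  layer 1 (sandy clay): t_1 = 10.7 × 0.07 / 0.0005222 = 1434 d
  layer 2 (fractured sandstone): t_2 = 9.49 × 0.06 / 0.0005222 = 1090 d
Total t = Σ t_i = 2525 days = 6.912 years.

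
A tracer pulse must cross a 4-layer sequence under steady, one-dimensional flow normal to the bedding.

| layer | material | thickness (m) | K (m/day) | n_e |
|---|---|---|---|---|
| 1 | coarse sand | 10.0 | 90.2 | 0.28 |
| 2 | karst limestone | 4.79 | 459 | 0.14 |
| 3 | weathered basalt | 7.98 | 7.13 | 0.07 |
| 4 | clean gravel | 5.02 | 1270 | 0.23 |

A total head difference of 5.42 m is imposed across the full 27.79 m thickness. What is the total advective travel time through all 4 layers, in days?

1.19

With flow normal to the layers, continuity requires the same specific discharge q through every layer.
Σ(b_i/K_i) = 10.0/90.2 + 4.79/459 + 7.98/7.13 + 5.02/1270 = 1.244 d.
q = Δh / Σ(b_i/K_i) = 5.42 / 1.244 = 4.355 m/day.
In each layer the seepage velocity is v_i = q/n_i, so the layer transit time is t_i = b_i·n_i / q:
  layer 1 (coarse sand): t_1 = 10.0 × 0.28 / 4.355 = 0.6429 d
  layer 2 (karst limestone): t_2 = 4.79 × 0.14 / 4.355 = 0.1540 d
  layer 3 (weathered basalt): t_3 = 7.98 × 0.07 / 4.355 = 0.1283 d
  layer 4 (clean gravel): t_4 = 5.02 × 0.23 / 4.355 = 0.2651 d
Total t = Σ t_i = 1.190 days.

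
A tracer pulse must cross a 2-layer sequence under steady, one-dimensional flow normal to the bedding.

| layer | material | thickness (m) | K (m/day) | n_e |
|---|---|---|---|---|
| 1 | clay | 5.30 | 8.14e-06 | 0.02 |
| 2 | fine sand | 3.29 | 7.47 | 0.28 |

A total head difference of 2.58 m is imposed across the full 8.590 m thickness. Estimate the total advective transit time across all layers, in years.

710

With flow normal to the layers, continuity requires the same specific discharge q through every layer.
Σ(b_i/K_i) = 5.30/8.14e-06 + 3.29/7.47 = 6.511e+05 d.
q = Δh / Σ(b_i/K_i) = 2.58 / 6.511e+05 = 3.962e-06 m/day.
In each layer the seepage velocity is v_i = q/n_i, so the layer transit time is t_i = b_i·n_i / q:
  layer 1 (clay): t_1 = 5.30 × 0.02 / 3.962e-06 = 26751 d
  layer 2 (fine sand): t_2 = 3.29 × 0.28 / 3.962e-06 = 2.325e+05 d
Total t = Σ t_i = 2.592e+05 days = 709.7 years.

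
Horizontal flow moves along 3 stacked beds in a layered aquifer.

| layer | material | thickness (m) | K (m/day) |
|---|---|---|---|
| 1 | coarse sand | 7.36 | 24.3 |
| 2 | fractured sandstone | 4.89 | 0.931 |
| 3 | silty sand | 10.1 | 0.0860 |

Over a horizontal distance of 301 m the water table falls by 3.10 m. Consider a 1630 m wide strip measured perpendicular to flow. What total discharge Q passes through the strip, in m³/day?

Flow is parallel to layering, so each bed carries its own Darcy discharge and the transmissivities add.
Σ(K_i·b_i) = 24.3×7.36 + 0.931×4.89 + 0.0860×10.1 = 184.3 m²/day.
Hydraulic gradient i = Δh / L = 3.10 / 301 = 0.01030.
Q = Σ(K_i·b_i) · W · i = 184.3 × 1630 × 0.01030 = 3093 m³/day.

3090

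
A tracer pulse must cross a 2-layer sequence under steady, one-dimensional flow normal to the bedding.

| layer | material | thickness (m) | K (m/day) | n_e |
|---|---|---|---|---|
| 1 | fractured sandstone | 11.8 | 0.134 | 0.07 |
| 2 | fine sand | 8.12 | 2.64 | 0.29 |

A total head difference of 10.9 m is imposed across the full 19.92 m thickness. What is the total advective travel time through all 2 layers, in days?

With flow normal to the layers, continuity requires the same specific discharge q through every layer.
Σ(b_i/K_i) = 11.8/0.134 + 8.12/2.64 = 91.14 d.
q = Δh / Σ(b_i/K_i) = 10.9 / 91.14 = 0.1196 m/day.
In each layer the seepage velocity is v_i = q/n_i, so the layer transit time is t_i = b_i·n_i / q:
  layer 1 (fractured sandstone): t_1 = 11.8 × 0.07 / 0.1196 = 6.906 d
  layer 2 (fine sand): t_2 = 8.12 × 0.29 / 0.1196 = 19.69 d
Total t = Σ t_i = 26.59 days.

26.6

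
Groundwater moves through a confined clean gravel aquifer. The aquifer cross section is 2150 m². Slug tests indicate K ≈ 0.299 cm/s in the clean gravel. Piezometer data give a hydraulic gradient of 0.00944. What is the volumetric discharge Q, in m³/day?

5240

Convert K: 0.299 cm/s × 864 = 258.3 m/day.
Hydraulic gradient i = 0.00944.
Darcy's law: Q = K · A · i = 258.3 × 2150 × 0.009440 = 5243 m³/day.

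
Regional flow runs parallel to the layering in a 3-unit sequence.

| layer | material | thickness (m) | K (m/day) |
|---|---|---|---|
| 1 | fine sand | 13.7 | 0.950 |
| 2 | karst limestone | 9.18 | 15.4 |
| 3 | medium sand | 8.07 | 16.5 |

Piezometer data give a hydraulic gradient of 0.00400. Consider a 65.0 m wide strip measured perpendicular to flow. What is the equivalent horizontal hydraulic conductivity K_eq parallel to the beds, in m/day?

9.29

Flow is parallel to layering, so each bed carries its own Darcy discharge and the transmissivities add.
Σ(K_i·b_i) = 0.950×13.7 + 15.4×9.18 + 16.5×8.07 = 287.5 m²/day.
Total thickness b = 30.95 m, so K_eq = Σ(K_i·b_i)/b = 9.291 m/day.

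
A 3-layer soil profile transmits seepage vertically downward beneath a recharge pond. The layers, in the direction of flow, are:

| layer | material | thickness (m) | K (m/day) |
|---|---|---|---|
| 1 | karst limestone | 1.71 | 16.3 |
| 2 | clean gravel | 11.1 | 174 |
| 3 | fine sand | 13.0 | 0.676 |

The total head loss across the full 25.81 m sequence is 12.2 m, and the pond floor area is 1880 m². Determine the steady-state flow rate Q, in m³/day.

Flow is perpendicular to layering, so the layers act in series and the equivalent K is the thickness-weighted harmonic mean.
Total thickness L = 1.71 + 11.1 + 13.0 = 25.81 m.
Σ(b_i/K_i) = 1.71/16.3 + 11.1/174 + 13.0/0.676 = 19.40 d.
K_eq = L / Σ(b_i/K_i) = 25.81 / 19.40 = 1.330 m/day.
Q = K_eq · A · (Δh/L) = 1.330 × 1880 × (12.2/25.81) = 1182 m³/day.

1180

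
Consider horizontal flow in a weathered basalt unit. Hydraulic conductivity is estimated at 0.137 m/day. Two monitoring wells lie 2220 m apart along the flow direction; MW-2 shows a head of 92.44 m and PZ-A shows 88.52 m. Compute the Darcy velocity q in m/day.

Hydraulic gradient i = (92.44 − 88.52) / 2220 = 3.92 / 2220 = 0.001766.
Specific discharge q = K · i = 0.1370 × 0.001766 = 0.0002419 m/day.

0.000242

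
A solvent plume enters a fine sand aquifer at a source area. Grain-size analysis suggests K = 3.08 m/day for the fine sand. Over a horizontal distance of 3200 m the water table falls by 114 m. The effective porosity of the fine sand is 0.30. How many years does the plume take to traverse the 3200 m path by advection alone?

Hydraulic gradient i = Δh / L = 114 / 3200 = 0.03562.
Darcy flux q = K · i = 3.080 × 0.03562 = 0.1097 m/day.
Seepage velocity v = q / n_e = 0.1097 / 0.30 = 0.3657 m/day.
Travel time t = L / v = 3200 / 0.3657 = 8749 days = 23.95 years.

24.0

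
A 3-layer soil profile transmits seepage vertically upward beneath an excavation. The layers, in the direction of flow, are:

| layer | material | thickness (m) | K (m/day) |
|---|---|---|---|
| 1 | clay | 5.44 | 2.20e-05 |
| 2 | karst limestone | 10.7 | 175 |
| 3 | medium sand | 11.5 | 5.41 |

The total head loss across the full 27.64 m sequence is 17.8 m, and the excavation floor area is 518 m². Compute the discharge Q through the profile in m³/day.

0.0373

Flow is perpendicular to layering, so the layers act in series and the equivalent K is the thickness-weighted harmonic mean.
Total thickness L = 5.44 + 10.7 + 11.5 = 27.64 m.
Σ(b_i/K_i) = 5.44/2.20e-05 + 10.7/175 + 11.5/5.41 = 2.473e+05 d.
K_eq = L / Σ(b_i/K_i) = 27.64 / 2.473e+05 = 0.0001118 m/day.
Q = K_eq · A · (Δh/L) = 0.0001118 × 518 × (17.8/27.64) = 0.03729 m³/day.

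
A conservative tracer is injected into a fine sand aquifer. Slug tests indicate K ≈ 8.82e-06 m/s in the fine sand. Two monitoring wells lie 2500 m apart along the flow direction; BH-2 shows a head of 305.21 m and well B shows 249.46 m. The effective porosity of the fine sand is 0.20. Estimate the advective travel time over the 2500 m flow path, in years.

Convert K: 8.82e-06 m/s × 86400 = 0.7620 m/day.
Hydraulic gradient i = (305.21 − 249.46) / 2500 = 55.75 / 2500 = 0.02230.
Darcy flux q = K · i = 0.7620 × 0.02230 = 0.01699 m/day.
Seepage velocity v = q / n_e = 0.01699 / 0.20 = 0.08497 m/day.
Travel time t = L / v = 2500 / 0.08497 = 29423 days = 80.56 years.

80.6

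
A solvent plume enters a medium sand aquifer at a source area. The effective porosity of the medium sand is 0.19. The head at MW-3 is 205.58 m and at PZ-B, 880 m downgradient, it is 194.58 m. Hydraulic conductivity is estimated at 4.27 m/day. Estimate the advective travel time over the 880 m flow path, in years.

Hydraulic gradient i = (205.58 − 194.58) / 880 = 11 / 880 = 0.01250.
Darcy flux q = K · i = 4.270 × 0.01250 = 0.05337 m/day.
Seepage velocity v = q / n_e = 0.05337 / 0.19 = 0.2809 m/day.
Travel time t = L / v = 880 / 0.2809 = 3133 days = 8.576 years.

8.58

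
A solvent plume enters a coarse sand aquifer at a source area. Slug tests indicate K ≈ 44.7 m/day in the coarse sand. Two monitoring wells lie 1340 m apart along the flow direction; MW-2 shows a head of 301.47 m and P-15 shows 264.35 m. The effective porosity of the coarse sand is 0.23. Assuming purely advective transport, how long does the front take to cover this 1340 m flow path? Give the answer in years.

Hydraulic gradient i = (301.47 − 264.35) / 1340 = 37.12 / 1340 = 0.02770.
Darcy flux q = K · i = 44.70 × 0.02770 = 1.238 m/day.
Seepage velocity v = q / n_e = 1.238 / 0.23 = 5.384 m/day.
Travel time t = L / v = 1340 / 5.384 = 248.9 days = 0.6814 years.

0.681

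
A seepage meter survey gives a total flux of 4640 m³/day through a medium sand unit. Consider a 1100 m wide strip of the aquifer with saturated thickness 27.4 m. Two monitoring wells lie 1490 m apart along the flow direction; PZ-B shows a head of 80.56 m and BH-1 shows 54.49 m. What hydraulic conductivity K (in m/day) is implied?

Cross-sectional area A = 1100 × 27.4 = 30140 m².
Hydraulic gradient i = (80.56 − 54.49) / 1490 = 26.07 / 1490 = 0.01750.
From Q = K·A·i, K = Q / (A·i) = 4640 / (30140 × 0.01750) = 8.799 m/day.

8.80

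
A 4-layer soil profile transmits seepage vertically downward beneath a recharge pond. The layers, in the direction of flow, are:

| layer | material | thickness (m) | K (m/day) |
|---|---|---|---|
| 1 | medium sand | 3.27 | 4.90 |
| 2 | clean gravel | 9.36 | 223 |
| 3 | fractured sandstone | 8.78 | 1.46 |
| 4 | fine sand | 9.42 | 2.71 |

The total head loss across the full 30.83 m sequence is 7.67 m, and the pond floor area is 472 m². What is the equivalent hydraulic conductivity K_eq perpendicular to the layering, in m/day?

3.02

Flow is perpendicular to layering, so the layers act in series and the equivalent K is the thickness-weighted harmonic mean.
Total thickness L = 3.27 + 9.36 + 8.78 + 9.42 = 30.83 m.
Σ(b_i/K_i) = 3.27/4.90 + 9.36/223 + 8.78/1.46 + 9.42/2.71 = 10.20 d.
K_eq = L / Σ(b_i/K_i) = 30.83 / 10.20 = 3.023 m/day.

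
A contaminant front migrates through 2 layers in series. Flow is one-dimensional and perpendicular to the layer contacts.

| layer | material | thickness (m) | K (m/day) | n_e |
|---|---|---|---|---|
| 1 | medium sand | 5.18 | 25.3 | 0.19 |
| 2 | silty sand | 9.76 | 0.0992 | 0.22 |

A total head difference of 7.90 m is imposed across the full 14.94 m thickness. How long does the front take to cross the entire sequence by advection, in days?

With flow normal to the layers, continuity requires the same specific discharge q through every layer.
Σ(b_i/K_i) = 5.18/25.3 + 9.76/0.0992 = 98.59 d.
q = Δh / Σ(b_i/K_i) = 7.90 / 98.59 = 0.08013 m/day.
In each layer the seepage velocity is v_i = q/n_i, so the layer transit time is t_i = b_i·n_i / q:
  layer 1 (medium sand): t_1 = 5.18 × 0.19 / 0.08013 = 12.28 d
  layer 2 (silty sand): t_2 = 9.76 × 0.22 / 0.08013 = 26.80 d
Total t = Σ t_i = 39.08 days.

39.1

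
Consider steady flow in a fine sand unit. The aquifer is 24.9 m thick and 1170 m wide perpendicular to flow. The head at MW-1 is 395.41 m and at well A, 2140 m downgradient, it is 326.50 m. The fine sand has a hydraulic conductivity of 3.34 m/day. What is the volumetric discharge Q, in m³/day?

Cross-sectional area A = 1170 × 24.9 = 29133 m².
Hydraulic gradient i = (395.41 − 326.50) / 2140 = 68.91 / 2140 = 0.03220.
Darcy's law: Q = K · A · i = 3.340 × 29133 × 0.03220 = 3133 m³/day.

3130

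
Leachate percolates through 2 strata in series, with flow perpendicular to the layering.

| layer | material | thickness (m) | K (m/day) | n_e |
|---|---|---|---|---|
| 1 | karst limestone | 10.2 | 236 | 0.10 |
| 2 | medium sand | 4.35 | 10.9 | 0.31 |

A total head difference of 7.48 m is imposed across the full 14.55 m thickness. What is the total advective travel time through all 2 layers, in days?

With flow normal to the layers, continuity requires the same specific discharge q through every layer.
Σ(b_i/K_i) = 10.2/236 + 4.35/10.9 = 0.4423 d.
q = Δh / Σ(b_i/K_i) = 7.48 / 0.4423 = 16.91 m/day.
In each layer the seepage velocity is v_i = q/n_i, so the layer transit time is t_i = b_i·n_i / q:
  layer 1 (karst limestone): t_1 = 10.2 × 0.10 / 16.91 = 0.06031 d
  layer 2 (medium sand): t_2 = 4.35 × 0.31 / 16.91 = 0.07974 d
Total t = Σ t_i = 0.1401 days.

0.140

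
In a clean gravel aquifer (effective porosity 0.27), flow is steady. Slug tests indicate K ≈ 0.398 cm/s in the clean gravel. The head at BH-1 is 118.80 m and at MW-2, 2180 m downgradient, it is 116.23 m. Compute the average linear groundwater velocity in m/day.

Convert K: 0.398 cm/s × 864 = 343.9 m/day.
Hydraulic gradient i = (118.80 − 116.23) / 2180 = 2.57 / 2180 = 0.001179.
Darcy flux q = K · i = 343.9 × 0.001179 = 0.4054 m/day.
Seepage velocity v = q / n_e = 0.4054 / 0.27 = 1.501 m/day.

1.50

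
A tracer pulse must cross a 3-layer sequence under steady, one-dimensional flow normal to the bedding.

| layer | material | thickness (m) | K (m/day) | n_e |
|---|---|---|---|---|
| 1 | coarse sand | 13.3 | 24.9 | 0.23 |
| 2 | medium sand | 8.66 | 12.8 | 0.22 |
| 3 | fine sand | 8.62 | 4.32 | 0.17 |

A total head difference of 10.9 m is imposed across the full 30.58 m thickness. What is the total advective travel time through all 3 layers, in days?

With flow normal to the layers, continuity requires the same specific discharge q through every layer.
Σ(b_i/K_i) = 13.3/24.9 + 8.66/12.8 + 8.62/4.32 = 3.206 d.
q = Δh / Σ(b_i/K_i) = 10.9 / 3.206 = 3.400 m/day.
In each layer the seepage velocity is v_i = q/n_i, so the layer transit time is t_i = b_i·n_i / q:
  layer 1 (coarse sand): t_1 = 13.3 × 0.23 / 3.400 = 0.8998 d
  layer 2 (medium sand): t_2 = 8.66 × 0.22 / 3.400 = 0.5604 d
  layer 3 (fine sand): t_3 = 8.62 × 0.17 / 3.400 = 0.4310 d
Total t = Σ t_i = 1.891 days.

1.89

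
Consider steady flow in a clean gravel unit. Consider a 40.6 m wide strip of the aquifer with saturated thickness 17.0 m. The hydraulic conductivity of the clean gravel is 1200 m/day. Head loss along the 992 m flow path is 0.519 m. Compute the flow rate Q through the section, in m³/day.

Cross-sectional area A = 40.6 × 17.0 = 690.2 m².
Hydraulic gradient i = Δh / L = 0.519 / 992 = 0.0005232.
Darcy's law: Q = K · A · i = 1200 × 690.2 × 0.0005232 = 433.3 m³/day.

433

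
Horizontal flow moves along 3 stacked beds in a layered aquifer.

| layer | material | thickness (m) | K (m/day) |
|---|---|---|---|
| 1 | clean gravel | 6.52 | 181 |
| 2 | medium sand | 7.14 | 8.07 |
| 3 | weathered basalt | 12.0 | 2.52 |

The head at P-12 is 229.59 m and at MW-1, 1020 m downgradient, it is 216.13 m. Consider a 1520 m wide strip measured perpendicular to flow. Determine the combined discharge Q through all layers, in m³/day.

25400

Flow is parallel to layering, so each bed carries its own Darcy discharge and the transmissivities add.
Σ(K_i·b_i) = 181×6.52 + 8.07×7.14 + 2.52×12.0 = 1268 m²/day.
Hydraulic gradient i = (229.59 − 216.13) / 1020 = 13.46 / 1020 = 0.01320.
Q = Σ(K_i·b_i) · W · i = 1268 × 1520 × 0.01320 = 25433 m³/day.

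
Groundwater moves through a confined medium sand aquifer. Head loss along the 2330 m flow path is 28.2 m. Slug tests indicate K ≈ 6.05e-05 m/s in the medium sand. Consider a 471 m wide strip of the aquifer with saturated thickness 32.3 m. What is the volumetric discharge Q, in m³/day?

Convert K: 6.05e-05 m/s × 86400 = 5.227 m/day.
Cross-sectional area A = 471 × 32.3 = 15213 m².
Hydraulic gradient i = Δh / L = 28.2 / 2330 = 0.01210.
Darcy's law: Q = K · A · i = 5.227 × 15213 × 0.01210 = 962.5 m³/day.

962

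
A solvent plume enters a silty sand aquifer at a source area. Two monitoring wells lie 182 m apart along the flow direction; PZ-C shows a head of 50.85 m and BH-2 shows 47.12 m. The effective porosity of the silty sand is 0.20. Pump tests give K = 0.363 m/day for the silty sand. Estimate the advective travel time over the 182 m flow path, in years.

Hydraulic gradient i = (50.85 − 47.12) / 182 = 3.73 / 182 = 0.02049.
Darcy flux q = K · i = 0.3630 × 0.02049 = 0.007440 m/day.
Seepage velocity v = q / n_e = 0.007440 / 0.20 = 0.03720 m/day.
Travel time t = L / v = 182 / 0.03720 = 4893 days = 13.40 years.

13.4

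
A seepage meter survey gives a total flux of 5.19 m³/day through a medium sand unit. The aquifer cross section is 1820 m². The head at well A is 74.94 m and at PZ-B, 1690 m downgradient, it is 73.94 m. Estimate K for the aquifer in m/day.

Hydraulic gradient i = (74.94 − 73.94) / 1690 = 1 / 1690 = 0.0005917.
From Q = K·A·i, K = Q / (A·i) = 5.19 / (1820 × 0.0005917) = 4.819 m/day.

4.82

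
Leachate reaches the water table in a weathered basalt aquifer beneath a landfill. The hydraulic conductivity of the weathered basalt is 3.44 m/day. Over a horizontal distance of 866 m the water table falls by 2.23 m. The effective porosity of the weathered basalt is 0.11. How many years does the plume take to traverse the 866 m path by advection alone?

Hydraulic gradient i = Δh / L = 2.23 / 866 = 0.002575.
Darcy flux q = K · i = 3.440 × 0.002575 = 0.008858 m/day.
Seepage velocity v = q / n_e = 0.008858 / 0.11 = 0.08053 m/day.
Travel time t = L / v = 866 / 0.08053 = 10754 days = 29.44 years.

29.4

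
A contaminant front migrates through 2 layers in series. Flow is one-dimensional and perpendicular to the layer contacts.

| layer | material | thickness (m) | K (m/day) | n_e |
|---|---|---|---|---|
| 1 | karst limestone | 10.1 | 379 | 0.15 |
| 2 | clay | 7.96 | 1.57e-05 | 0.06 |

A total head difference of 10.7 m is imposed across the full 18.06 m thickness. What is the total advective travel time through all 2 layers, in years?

With flow normal to the layers, continuity requires the same specific discharge q through every layer.
Σ(b_i/K_i) = 10.1/379 + 7.96/1.57e-05 = 5.070e+05 d.
q = Δh / Σ(b_i/K_i) = 10.7 / 5.070e+05 = 2.110e-05 m/day.
In each layer the seepage velocity is v_i = q/n_i, so the layer transit time is t_i = b_i·n_i / q:
  layer 1 (karst limestone): t_1 = 10.1 × 0.15 / 2.110e-05 = 71786 d
  layer 2 (clay): t_2 = 7.96 × 0.06 / 2.110e-05 = 22630 d
Total t = Σ t_i = 94417 days = 258.5 years.

258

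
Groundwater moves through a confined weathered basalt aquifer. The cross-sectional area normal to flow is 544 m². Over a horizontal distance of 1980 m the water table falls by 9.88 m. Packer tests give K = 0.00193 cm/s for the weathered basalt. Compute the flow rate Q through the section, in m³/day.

Convert K: 0.00193 cm/s × 864 = 1.668 m/day.
Hydraulic gradient i = Δh / L = 9.88 / 1980 = 0.004990.
Darcy's law: Q = K · A · i = 1.668 × 544.0 × 0.004990 = 4.526 m³/day.

4.53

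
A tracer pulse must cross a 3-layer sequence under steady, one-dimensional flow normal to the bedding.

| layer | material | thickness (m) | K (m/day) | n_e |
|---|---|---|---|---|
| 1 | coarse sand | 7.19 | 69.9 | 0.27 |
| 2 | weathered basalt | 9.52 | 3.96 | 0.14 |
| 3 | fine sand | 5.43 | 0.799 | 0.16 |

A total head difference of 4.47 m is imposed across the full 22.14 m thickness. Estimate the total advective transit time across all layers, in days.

8.62

With flow normal to the layers, continuity requires the same specific discharge q through every layer.
Σ(b_i/K_i) = 7.19/69.9 + 9.52/3.96 + 5.43/0.799 = 9.303 d.
q = Δh / Σ(b_i/K_i) = 4.47 / 9.303 = 0.4805 m/day.
In each layer the seepage velocity is v_i = q/n_i, so the layer transit time is t_i = b_i·n_i / q:
  layer 1 (coarse sand): t_1 = 7.19 × 0.27 / 0.4805 = 4.040 d
  layer 2 (weathered basalt): t_2 = 9.52 × 0.14 / 0.4805 = 2.774 d
  layer 3 (fine sand): t_3 = 5.43 × 0.16 / 0.4805 = 1.808 d
Total t = Σ t_i = 8.622 days.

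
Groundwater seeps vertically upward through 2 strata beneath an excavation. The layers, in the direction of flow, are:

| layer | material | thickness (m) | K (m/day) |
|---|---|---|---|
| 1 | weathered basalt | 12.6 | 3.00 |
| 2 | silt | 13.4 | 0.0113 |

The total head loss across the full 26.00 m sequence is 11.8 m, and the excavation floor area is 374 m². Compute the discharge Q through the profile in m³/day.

3.71

Flow is perpendicular to layering, so the layers act in series and the equivalent K is the thickness-weighted harmonic mean.
Total thickness L = 12.6 + 13.4 = 26.00 m.
Σ(b_i/K_i) = 12.6/3.00 + 13.4/0.0113 = 1190 d.
K_eq = L / Σ(b_i/K_i) = 26.00 / 1190 = 0.02185 m/day.
Q = K_eq · A · (Δh/L) = 0.02185 × 374 × (11.8/26.00) = 3.708 m³/day.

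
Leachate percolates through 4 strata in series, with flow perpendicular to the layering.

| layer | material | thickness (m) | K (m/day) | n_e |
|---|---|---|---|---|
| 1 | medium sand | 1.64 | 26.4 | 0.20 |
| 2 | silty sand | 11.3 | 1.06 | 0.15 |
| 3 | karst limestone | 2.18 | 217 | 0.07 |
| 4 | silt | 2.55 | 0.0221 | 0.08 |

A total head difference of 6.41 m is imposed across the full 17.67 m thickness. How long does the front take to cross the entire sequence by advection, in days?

With flow normal to the layers, continuity requires the same specific discharge q through every layer.
Σ(b_i/K_i) = 1.64/26.4 + 11.3/1.06 + 2.18/217 + 2.55/0.0221 = 126.1 d.
q = Δh / Σ(b_i/K_i) = 6.41 / 126.1 = 0.05083 m/day.
In each layer the seepage velocity is v_i = q/n_i, so the layer transit time is t_i = b_i·n_i / q:
  layer 1 (medium sand): t_1 = 1.64 × 0.20 / 0.05083 = 6.453 d
  layer 2 (silty sand): t_2 = 11.3 × 0.15 / 0.05083 = 33.35 d
  layer 3 (karst limestone): t_3 = 2.18 × 0.07 / 0.05083 = 3.002 d
  layer 4 (silt): t_4 = 2.55 × 0.08 / 0.05083 = 4.014 d
Total t = Σ t_i = 46.82 days.

46.8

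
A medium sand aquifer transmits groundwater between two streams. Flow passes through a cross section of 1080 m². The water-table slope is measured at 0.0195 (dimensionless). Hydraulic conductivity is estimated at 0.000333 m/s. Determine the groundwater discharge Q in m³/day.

606

Convert K: 0.000333 m/s × 86400 = 28.77 m/day.
Hydraulic gradient i = 0.0195.
Darcy's law: Q = K · A · i = 28.77 × 1080 × 0.01950 = 605.9 m³/day.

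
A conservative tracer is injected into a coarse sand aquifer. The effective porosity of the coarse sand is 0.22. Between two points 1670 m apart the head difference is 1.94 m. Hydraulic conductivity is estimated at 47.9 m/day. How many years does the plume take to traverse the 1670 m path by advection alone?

18.1

Hydraulic gradient i = Δh / L = 1.94 / 1670 = 0.001162.
Darcy flux q = K · i = 47.90 × 0.001162 = 0.05564 m/day.
Seepage velocity v = q / n_e = 0.05564 / 0.22 = 0.2529 m/day.
Travel time t = L / v = 1670 / 0.2529 = 6603 days = 18.08 years.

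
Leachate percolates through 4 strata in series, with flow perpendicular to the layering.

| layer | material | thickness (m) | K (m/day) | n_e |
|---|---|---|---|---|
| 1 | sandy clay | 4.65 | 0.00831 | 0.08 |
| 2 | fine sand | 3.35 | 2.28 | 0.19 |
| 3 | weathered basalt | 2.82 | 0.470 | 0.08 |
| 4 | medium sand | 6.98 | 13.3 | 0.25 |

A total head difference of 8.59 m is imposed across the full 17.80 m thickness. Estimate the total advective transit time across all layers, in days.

197

With flow normal to the layers, continuity requires the same specific discharge q through every layer.
Σ(b_i/K_i) = 4.65/0.00831 + 3.35/2.28 + 2.82/0.470 + 6.98/13.3 = 567.6 d.
q = Δh / Σ(b_i/K_i) = 8.59 / 567.6 = 0.01513 m/day.
In each layer the seepage velocity is v_i = q/n_i, so the layer transit time is t_i = b_i·n_i / q:
  layer 1 (sandy clay): t_1 = 4.65 × 0.08 / 0.01513 = 24.58 d
  layer 2 (fine sand): t_2 = 3.35 × 0.19 / 0.01513 = 42.06 d
  layer 3 (weathered basalt): t_3 = 2.82 × 0.08 / 0.01513 = 14.91 d
  layer 4 (medium sand): t_4 = 6.98 × 0.25 / 0.01513 = 115.3 d
Total t = Σ t_i = 196.8 days.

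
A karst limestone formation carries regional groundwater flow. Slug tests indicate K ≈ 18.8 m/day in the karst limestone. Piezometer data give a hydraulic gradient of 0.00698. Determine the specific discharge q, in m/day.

0.131

Hydraulic gradient i = 0.00698.
Specific discharge q = K · i = 18.80 × 0.006980 = 0.1312 m/day.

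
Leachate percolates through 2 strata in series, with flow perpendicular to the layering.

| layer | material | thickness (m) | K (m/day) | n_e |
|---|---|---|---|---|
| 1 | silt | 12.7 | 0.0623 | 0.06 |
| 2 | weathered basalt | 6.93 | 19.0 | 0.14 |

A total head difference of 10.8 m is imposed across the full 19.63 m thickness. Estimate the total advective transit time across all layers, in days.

With flow normal to the layers, continuity requires the same specific discharge q through every layer.
Σ(b_i/K_i) = 12.7/0.0623 + 6.93/19.0 = 204.2 d.
q = Δh / Σ(b_i/K_i) = 10.8 / 204.2 = 0.05288 m/day.
In each layer the seepage velocity is v_i = q/n_i, so the layer transit time is t_i = b_i·n_i / q:
  layer 1 (silt): t_1 = 12.7 × 0.06 / 0.05288 = 14.41 d
  layer 2 (weathered basalt): t_2 = 6.93 × 0.14 / 0.05288 = 18.35 d
Total t = Σ t_i = 32.75 days.

32.8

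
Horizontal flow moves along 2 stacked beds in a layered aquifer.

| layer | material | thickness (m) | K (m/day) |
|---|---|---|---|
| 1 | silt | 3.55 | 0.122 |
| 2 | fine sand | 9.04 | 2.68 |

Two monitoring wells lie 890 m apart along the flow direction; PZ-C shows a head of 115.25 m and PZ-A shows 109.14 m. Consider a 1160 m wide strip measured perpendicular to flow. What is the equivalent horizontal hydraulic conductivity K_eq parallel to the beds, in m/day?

Flow is parallel to layering, so each bed carries its own Darcy discharge and the transmissivities add.
Σ(K_i·b_i) = 0.122×3.55 + 2.68×9.04 = 24.66 m²/day.
Total thickness b = 12.59 m, so K_eq = Σ(K_i·b_i)/b = 1.959 m/day.

1.96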